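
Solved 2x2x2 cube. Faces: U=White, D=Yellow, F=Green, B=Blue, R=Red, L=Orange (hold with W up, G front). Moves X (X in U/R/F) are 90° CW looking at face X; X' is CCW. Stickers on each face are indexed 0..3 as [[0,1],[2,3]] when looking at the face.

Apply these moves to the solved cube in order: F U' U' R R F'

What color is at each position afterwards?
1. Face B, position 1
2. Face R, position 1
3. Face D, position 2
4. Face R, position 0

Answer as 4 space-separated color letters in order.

After move 1 (F): F=GGGG U=WWOO R=WRWR D=RRYY L=OYOY
After move 2 (U'): U=WOWO F=OYGG R=GGWR B=WRBB L=BBOY
After move 3 (U'): U=OOWW F=BBGG R=OYWR B=GGBB L=WROY
After move 4 (R): R=WORY U=OBWG F=BRGY D=RBYG B=WGOB
After move 5 (R): R=RWYO U=ORWY F=BBGG D=ROYW B=GGBB
After move 6 (F'): F=BGBG U=ORRY R=OWRO D=RYYW L=WYOW
Query 1: B[1] = G
Query 2: R[1] = W
Query 3: D[2] = Y
Query 4: R[0] = O

Answer: G W Y O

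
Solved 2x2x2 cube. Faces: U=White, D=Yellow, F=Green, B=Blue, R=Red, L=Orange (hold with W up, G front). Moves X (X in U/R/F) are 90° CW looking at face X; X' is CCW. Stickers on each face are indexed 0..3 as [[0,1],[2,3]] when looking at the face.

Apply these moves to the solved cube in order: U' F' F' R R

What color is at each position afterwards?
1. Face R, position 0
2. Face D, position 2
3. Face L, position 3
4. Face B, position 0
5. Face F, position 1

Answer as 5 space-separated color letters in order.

Answer: R Y G O B

Derivation:
After move 1 (U'): U=WWWW F=OOGG R=GGRR B=RRBB L=BBOO
After move 2 (F'): F=OGOG U=WWGR R=YGYR D=BOYY L=BWOW
After move 3 (F'): F=GGOO U=WWYY R=OGBR D=WWYY L=BROG
After move 4 (R): R=BORG U=WGYO F=GWOY D=WBYR B=YRWB
After move 5 (R): R=RBGO U=WWYY F=GBOR D=WWYY B=ORGB
Query 1: R[0] = R
Query 2: D[2] = Y
Query 3: L[3] = G
Query 4: B[0] = O
Query 5: F[1] = B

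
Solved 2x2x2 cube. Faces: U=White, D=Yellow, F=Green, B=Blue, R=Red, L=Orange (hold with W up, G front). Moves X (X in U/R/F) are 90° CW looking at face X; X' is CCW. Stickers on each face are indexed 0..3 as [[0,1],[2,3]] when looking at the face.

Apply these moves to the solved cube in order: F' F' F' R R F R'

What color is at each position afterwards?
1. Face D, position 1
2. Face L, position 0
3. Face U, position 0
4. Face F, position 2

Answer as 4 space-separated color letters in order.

After move 1 (F'): F=GGGG U=WWRR R=YRYR D=OOYY L=OWOW
After move 2 (F'): F=GGGG U=WWYY R=OROR D=WWYY L=OROR
After move 3 (F'): F=GGGG U=WWOO R=WRWR D=RRYY L=OYOY
After move 4 (R): R=WWRR U=WGOG F=GRGY D=RBYB B=OBWB
After move 5 (R): R=RWRW U=WROY F=GBGB D=RWYO B=GBGB
After move 6 (F): F=GGBB U=WRYY R=OWYW D=RRYO L=OROW
After move 7 (R'): R=WWOY U=WGYG F=GRBY D=RGYB B=OBRB
Query 1: D[1] = G
Query 2: L[0] = O
Query 3: U[0] = W
Query 4: F[2] = B

Answer: G O W B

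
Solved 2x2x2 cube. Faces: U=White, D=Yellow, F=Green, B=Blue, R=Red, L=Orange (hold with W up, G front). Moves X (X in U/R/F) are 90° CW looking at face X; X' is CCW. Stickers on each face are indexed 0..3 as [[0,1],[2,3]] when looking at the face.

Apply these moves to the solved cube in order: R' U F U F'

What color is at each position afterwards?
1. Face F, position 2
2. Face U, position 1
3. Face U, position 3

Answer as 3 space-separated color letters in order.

After move 1 (R'): R=RRRR U=WBWB F=GWGW D=YGYG B=YBYB
After move 2 (U): U=WWBB F=RRGW R=YBRR B=OOYB L=GWOO
After move 3 (F): F=GRWR U=WWOW R=BBBR D=RYYG L=GYOG
After move 4 (U): U=OWWW F=BBWR R=OOBR B=GYYB L=GROG
After move 5 (F'): F=BRBW U=OWOB R=YORR D=RGYG L=GWOW
Query 1: F[2] = B
Query 2: U[1] = W
Query 3: U[3] = B

Answer: B W B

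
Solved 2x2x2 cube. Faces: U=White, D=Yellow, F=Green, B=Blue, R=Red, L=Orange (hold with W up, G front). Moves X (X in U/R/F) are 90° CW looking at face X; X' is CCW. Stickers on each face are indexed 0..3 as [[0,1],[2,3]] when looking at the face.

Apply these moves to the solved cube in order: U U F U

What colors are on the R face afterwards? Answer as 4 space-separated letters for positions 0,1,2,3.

Answer: G G W R

Derivation:
After move 1 (U): U=WWWW F=RRGG R=BBRR B=OOBB L=GGOO
After move 2 (U): U=WWWW F=BBGG R=OORR B=GGBB L=RROO
After move 3 (F): F=GBGB U=WWOR R=WOWR D=ROYY L=RYOY
After move 4 (U): U=OWRW F=WOGB R=GGWR B=RYBB L=GBOY
Query: R face = GGWR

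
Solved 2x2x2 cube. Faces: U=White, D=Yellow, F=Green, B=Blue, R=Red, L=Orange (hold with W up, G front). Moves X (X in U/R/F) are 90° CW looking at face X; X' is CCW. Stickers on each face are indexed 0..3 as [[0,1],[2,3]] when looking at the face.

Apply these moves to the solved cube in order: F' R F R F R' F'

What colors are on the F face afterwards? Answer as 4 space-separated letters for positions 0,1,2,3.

After move 1 (F'): F=GGGG U=WWRR R=YRYR D=OOYY L=OWOW
After move 2 (R): R=YYRR U=WGRG F=GOGY D=OBYB B=RBWB
After move 3 (F): F=GGYO U=WGWW R=RYGR D=RYYB L=OOOB
After move 4 (R): R=GRRY U=WGWO F=GYYB D=RWYR B=WBGB
After move 5 (F): F=YGBY U=WGBO R=WROY D=RGYR L=OROW
After move 6 (R'): R=RYWO U=WGBW F=YGBO D=RGYY B=RBGB
After move 7 (F'): F=GOYB U=WGRW R=GYRO D=RWYY L=OWOB
Query: F face = GOYB

Answer: G O Y B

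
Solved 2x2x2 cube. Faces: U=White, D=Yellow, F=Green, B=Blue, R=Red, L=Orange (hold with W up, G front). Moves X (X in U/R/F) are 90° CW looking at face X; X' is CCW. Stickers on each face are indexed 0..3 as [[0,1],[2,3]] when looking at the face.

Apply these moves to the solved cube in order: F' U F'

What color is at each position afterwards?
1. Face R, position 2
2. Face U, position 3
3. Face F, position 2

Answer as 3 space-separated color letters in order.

Answer: O Y Y

Derivation:
After move 1 (F'): F=GGGG U=WWRR R=YRYR D=OOYY L=OWOW
After move 2 (U): U=RWRW F=YRGG R=BBYR B=OWBB L=GGOW
After move 3 (F'): F=RGYG U=RWBY R=OBOR D=GWYY L=GWOR
Query 1: R[2] = O
Query 2: U[3] = Y
Query 3: F[2] = Y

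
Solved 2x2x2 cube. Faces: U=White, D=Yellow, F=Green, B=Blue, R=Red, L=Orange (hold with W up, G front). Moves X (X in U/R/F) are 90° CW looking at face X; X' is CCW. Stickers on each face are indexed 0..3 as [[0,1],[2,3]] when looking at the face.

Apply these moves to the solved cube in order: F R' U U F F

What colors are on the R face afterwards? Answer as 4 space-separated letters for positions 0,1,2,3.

Answer: Y Y R W

Derivation:
After move 1 (F): F=GGGG U=WWOO R=WRWR D=RRYY L=OYOY
After move 2 (R'): R=RRWW U=WBOB F=GWGO D=RGYG B=YBRB
After move 3 (U): U=OWBB F=RRGO R=YBWW B=OYRB L=GWOY
After move 4 (U): U=BOBW F=YBGO R=OYWW B=GWRB L=RROY
After move 5 (F): F=GYOB U=BOYR R=BYWW D=WOYG L=RROG
After move 6 (F): F=OGBY U=BOGR R=YYRW D=WBYG L=RWOO
Query: R face = YYRW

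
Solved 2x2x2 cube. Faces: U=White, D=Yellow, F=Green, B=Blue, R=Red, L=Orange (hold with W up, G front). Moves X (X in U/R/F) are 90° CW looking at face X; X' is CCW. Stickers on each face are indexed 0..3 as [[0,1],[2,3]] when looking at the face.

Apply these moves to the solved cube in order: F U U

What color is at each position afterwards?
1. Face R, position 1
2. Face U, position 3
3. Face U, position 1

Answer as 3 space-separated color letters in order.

Answer: Y W O

Derivation:
After move 1 (F): F=GGGG U=WWOO R=WRWR D=RRYY L=OYOY
After move 2 (U): U=OWOW F=WRGG R=BBWR B=OYBB L=GGOY
After move 3 (U): U=OOWW F=BBGG R=OYWR B=GGBB L=WROY
Query 1: R[1] = Y
Query 2: U[3] = W
Query 3: U[1] = O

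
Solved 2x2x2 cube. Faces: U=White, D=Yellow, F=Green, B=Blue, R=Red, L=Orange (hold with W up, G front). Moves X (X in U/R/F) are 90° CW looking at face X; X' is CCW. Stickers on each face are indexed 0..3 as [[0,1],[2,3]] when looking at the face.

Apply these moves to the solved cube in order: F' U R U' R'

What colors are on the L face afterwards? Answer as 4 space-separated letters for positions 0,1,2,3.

Answer: W W O W

Derivation:
After move 1 (F'): F=GGGG U=WWRR R=YRYR D=OOYY L=OWOW
After move 2 (U): U=RWRW F=YRGG R=BBYR B=OWBB L=GGOW
After move 3 (R): R=YBRB U=RRRG F=YOGY D=OBYO B=WWWB
After move 4 (U'): U=RGRR F=GGGY R=YORB B=YBWB L=WWOW
After move 5 (R'): R=OBYR U=RWRY F=GGGR D=OGYY B=OBBB
Query: L face = WWOW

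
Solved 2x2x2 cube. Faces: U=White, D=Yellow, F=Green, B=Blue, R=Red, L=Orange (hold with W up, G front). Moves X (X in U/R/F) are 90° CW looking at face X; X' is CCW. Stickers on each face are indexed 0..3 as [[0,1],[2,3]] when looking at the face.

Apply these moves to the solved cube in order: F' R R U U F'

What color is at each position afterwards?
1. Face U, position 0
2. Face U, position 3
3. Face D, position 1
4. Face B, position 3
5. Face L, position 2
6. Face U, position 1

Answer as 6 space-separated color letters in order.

Answer: Y R W B O R

Derivation:
After move 1 (F'): F=GGGG U=WWRR R=YRYR D=OOYY L=OWOW
After move 2 (R): R=YYRR U=WGRG F=GOGY D=OBYB B=RBWB
After move 3 (R): R=RYRY U=WORY F=GBGB D=OWYR B=GBGB
After move 4 (U): U=RWYO F=RYGB R=GBRY B=OWGB L=GBOW
After move 5 (U): U=YROW F=GBGB R=OWRY B=GBGB L=RYOW
After move 6 (F'): F=BBGG U=YROR R=WWOY D=YWYR L=RWOO
Query 1: U[0] = Y
Query 2: U[3] = R
Query 3: D[1] = W
Query 4: B[3] = B
Query 5: L[2] = O
Query 6: U[1] = R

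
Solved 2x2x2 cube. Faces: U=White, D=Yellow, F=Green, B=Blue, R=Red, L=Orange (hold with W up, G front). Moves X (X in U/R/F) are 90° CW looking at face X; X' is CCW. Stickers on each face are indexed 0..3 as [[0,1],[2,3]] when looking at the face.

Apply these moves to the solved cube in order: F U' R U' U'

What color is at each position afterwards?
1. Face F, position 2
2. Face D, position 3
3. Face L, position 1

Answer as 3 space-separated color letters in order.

After move 1 (F): F=GGGG U=WWOO R=WRWR D=RRYY L=OYOY
After move 2 (U'): U=WOWO F=OYGG R=GGWR B=WRBB L=BBOY
After move 3 (R): R=WGRG U=WYWG F=ORGY D=RBYW B=OROB
After move 4 (U'): U=YGWW F=BBGY R=ORRG B=WGOB L=OROY
After move 5 (U'): U=GWYW F=ORGY R=BBRG B=OROB L=WGOY
Query 1: F[2] = G
Query 2: D[3] = W
Query 3: L[1] = G

Answer: G W G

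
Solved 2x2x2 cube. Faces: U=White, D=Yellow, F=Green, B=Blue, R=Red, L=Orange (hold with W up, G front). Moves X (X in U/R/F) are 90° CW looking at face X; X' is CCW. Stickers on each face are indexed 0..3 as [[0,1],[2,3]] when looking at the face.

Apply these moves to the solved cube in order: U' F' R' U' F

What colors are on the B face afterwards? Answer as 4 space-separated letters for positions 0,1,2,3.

Answer: G R O B

Derivation:
After move 1 (U'): U=WWWW F=OOGG R=GGRR B=RRBB L=BBOO
After move 2 (F'): F=OGOG U=WWGR R=YGYR D=BOYY L=BWOW
After move 3 (R'): R=GRYY U=WBGR F=OWOR D=BGYG B=YROB
After move 4 (U'): U=BRWG F=BWOR R=OWYY B=GROB L=YROW
After move 5 (F): F=OBRW U=BRWR R=WWGY D=YOYG L=YBOG
Query: B face = GROB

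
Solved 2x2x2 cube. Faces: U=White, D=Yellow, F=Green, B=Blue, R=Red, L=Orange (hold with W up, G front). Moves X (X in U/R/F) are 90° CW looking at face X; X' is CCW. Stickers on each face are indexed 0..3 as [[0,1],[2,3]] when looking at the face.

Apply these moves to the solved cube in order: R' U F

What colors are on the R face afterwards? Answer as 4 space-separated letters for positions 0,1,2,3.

Answer: B B B R

Derivation:
After move 1 (R'): R=RRRR U=WBWB F=GWGW D=YGYG B=YBYB
After move 2 (U): U=WWBB F=RRGW R=YBRR B=OOYB L=GWOO
After move 3 (F): F=GRWR U=WWOW R=BBBR D=RYYG L=GYOG
Query: R face = BBBR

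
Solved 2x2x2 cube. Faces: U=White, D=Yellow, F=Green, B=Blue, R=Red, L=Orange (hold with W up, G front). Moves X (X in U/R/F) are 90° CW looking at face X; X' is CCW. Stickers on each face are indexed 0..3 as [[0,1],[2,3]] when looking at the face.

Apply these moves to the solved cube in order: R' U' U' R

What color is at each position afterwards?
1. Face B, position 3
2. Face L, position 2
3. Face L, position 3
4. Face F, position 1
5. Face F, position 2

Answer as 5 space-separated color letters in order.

After move 1 (R'): R=RRRR U=WBWB F=GWGW D=YGYG B=YBYB
After move 2 (U'): U=BBWW F=OOGW R=GWRR B=RRYB L=YBOO
After move 3 (U'): U=BWBW F=YBGW R=OORR B=GWYB L=RROO
After move 4 (R): R=RORO U=BBBW F=YGGG D=YYYG B=WWWB
Query 1: B[3] = B
Query 2: L[2] = O
Query 3: L[3] = O
Query 4: F[1] = G
Query 5: F[2] = G

Answer: B O O G G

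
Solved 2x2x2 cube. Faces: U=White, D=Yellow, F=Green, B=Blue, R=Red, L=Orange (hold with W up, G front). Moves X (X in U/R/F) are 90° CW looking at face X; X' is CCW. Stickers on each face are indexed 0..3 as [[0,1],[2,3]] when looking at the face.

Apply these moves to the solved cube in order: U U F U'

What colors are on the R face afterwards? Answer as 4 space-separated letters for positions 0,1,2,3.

Answer: G B W R

Derivation:
After move 1 (U): U=WWWW F=RRGG R=BBRR B=OOBB L=GGOO
After move 2 (U): U=WWWW F=BBGG R=OORR B=GGBB L=RROO
After move 3 (F): F=GBGB U=WWOR R=WOWR D=ROYY L=RYOY
After move 4 (U'): U=WRWO F=RYGB R=GBWR B=WOBB L=GGOY
Query: R face = GBWR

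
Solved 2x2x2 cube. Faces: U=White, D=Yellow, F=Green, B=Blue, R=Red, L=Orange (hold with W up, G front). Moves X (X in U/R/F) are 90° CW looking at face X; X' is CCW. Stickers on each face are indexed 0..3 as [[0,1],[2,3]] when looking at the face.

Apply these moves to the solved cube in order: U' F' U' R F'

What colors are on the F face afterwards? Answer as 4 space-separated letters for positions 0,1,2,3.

After move 1 (U'): U=WWWW F=OOGG R=GGRR B=RRBB L=BBOO
After move 2 (F'): F=OGOG U=WWGR R=YGYR D=BOYY L=BWOW
After move 3 (U'): U=WRWG F=BWOG R=OGYR B=YGBB L=RROW
After move 4 (R): R=YORG U=WWWG F=BOOY D=BBYY B=GGRB
After move 5 (F'): F=OYBO U=WWYR R=BOBG D=RWYY L=RGOW
Query: F face = OYBO

Answer: O Y B O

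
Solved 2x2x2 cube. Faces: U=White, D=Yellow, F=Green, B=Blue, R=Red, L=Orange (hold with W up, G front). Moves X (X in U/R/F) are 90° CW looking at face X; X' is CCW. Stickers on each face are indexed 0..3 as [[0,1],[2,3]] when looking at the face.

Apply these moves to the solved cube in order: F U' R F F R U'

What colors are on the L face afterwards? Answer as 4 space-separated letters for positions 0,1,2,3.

Answer: R R O W

Derivation:
After move 1 (F): F=GGGG U=WWOO R=WRWR D=RRYY L=OYOY
After move 2 (U'): U=WOWO F=OYGG R=GGWR B=WRBB L=BBOY
After move 3 (R): R=WGRG U=WYWG F=ORGY D=RBYW B=OROB
After move 4 (F): F=GOYR U=WYYB R=WGGG D=RWYW L=BROB
After move 5 (F): F=YGRO U=WYBR R=YGBG D=GWYW L=BROW
After move 6 (R): R=BYGG U=WGBO F=YWRW D=GOYO B=RRYB
After move 7 (U'): U=GOWB F=BRRW R=YWGG B=BYYB L=RROW
Query: L face = RROW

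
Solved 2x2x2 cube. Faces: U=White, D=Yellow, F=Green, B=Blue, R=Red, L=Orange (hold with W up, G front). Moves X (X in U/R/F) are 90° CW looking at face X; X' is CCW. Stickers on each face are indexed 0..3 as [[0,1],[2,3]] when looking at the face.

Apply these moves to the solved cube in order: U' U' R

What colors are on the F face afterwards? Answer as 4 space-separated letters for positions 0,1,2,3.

Answer: B Y G Y

Derivation:
After move 1 (U'): U=WWWW F=OOGG R=GGRR B=RRBB L=BBOO
After move 2 (U'): U=WWWW F=BBGG R=OORR B=GGBB L=RROO
After move 3 (R): R=RORO U=WBWG F=BYGY D=YBYG B=WGWB
Query: F face = BYGY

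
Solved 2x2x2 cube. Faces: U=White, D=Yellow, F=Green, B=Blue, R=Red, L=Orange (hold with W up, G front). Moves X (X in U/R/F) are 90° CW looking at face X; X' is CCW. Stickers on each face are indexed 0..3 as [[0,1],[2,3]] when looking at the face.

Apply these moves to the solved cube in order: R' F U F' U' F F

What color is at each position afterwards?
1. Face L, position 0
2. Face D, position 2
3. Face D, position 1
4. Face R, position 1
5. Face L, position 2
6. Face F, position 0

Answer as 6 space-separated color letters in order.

After move 1 (R'): R=RRRR U=WBWB F=GWGW D=YGYG B=YBYB
After move 2 (F): F=GGWW U=WBOO R=WRBR D=RRYG L=OYOG
After move 3 (U): U=OWOB F=WRWW R=YBBR B=OYYB L=GGOG
After move 4 (F'): F=RWWW U=OWYB R=RBRR D=GGYG L=GBOO
After move 5 (U'): U=WBOY F=GBWW R=RWRR B=RBYB L=OYOO
After move 6 (F): F=WGWB U=WBOY R=OWYR D=RRYG L=OGOG
After move 7 (F): F=WWBG U=WBGG R=OWYR D=YOYG L=OROR
Query 1: L[0] = O
Query 2: D[2] = Y
Query 3: D[1] = O
Query 4: R[1] = W
Query 5: L[2] = O
Query 6: F[0] = W

Answer: O Y O W O W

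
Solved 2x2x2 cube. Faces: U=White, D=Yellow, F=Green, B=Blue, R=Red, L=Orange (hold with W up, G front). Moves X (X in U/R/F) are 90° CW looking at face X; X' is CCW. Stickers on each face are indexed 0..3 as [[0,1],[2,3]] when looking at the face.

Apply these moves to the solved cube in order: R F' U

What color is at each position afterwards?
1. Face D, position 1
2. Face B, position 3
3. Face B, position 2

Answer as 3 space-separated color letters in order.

After move 1 (R): R=RRRR U=WGWG F=GYGY D=YBYB B=WBWB
After move 2 (F'): F=YYGG U=WGRR R=BRYR D=OOYB L=OGOW
After move 3 (U): U=RWRG F=BRGG R=WBYR B=OGWB L=YYOW
Query 1: D[1] = O
Query 2: B[3] = B
Query 3: B[2] = W

Answer: O B W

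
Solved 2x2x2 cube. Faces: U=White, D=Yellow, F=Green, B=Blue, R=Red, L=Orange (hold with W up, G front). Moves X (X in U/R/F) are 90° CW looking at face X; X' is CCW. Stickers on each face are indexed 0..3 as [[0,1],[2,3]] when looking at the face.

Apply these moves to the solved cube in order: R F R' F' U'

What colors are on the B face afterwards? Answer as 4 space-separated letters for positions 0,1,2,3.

After move 1 (R): R=RRRR U=WGWG F=GYGY D=YBYB B=WBWB
After move 2 (F): F=GGYY U=WGOO R=WRGR D=RRYB L=OYOB
After move 3 (R'): R=RRWG U=WWOW F=GGYO D=RGYY B=BBRB
After move 4 (F'): F=GOGY U=WWRW R=GRRG D=YBYY L=OWOO
After move 5 (U'): U=WWWR F=OWGY R=GORG B=GRRB L=BBOO
Query: B face = GRRB

Answer: G R R B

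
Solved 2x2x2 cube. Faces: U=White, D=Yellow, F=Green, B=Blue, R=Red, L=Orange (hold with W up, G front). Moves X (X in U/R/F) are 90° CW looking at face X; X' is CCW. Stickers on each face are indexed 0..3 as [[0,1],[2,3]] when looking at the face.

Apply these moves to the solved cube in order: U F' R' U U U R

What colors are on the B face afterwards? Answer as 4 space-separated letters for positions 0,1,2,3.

After move 1 (U): U=WWWW F=RRGG R=BBRR B=OOBB L=GGOO
After move 2 (F'): F=RGRG U=WWBR R=YBYR D=GOYY L=GWOW
After move 3 (R'): R=BRYY U=WBBO F=RWRR D=GGYG B=YOOB
After move 4 (U): U=BWOB F=BRRR R=YOYY B=GWOB L=RWOW
After move 5 (U): U=OBBW F=YORR R=GWYY B=RWOB L=BROW
After move 6 (U): U=BOWB F=GWRR R=RWYY B=BROB L=YOOW
After move 7 (R): R=YRYW U=BWWR F=GGRG D=GOYB B=BROB
Query: B face = BROB

Answer: B R O B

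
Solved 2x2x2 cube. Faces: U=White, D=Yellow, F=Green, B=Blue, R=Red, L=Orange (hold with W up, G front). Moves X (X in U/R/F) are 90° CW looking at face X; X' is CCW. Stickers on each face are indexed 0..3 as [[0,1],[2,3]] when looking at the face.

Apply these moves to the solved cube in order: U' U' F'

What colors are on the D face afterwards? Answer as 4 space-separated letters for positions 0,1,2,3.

After move 1 (U'): U=WWWW F=OOGG R=GGRR B=RRBB L=BBOO
After move 2 (U'): U=WWWW F=BBGG R=OORR B=GGBB L=RROO
After move 3 (F'): F=BGBG U=WWOR R=YOYR D=ROYY L=RWOW
Query: D face = ROYY

Answer: R O Y Y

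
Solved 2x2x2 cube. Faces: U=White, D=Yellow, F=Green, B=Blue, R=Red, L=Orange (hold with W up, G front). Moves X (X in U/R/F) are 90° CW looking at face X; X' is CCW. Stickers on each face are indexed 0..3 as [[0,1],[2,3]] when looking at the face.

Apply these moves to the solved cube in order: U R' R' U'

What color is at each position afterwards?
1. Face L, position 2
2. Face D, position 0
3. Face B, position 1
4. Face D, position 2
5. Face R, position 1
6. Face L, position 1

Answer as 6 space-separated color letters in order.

After move 1 (U): U=WWWW F=RRGG R=BBRR B=OOBB L=GGOO
After move 2 (R'): R=BRBR U=WBWO F=RWGW D=YRYG B=YOYB
After move 3 (R'): R=RRBB U=WYWY F=RBGO D=YWYW B=GORB
After move 4 (U'): U=YYWW F=GGGO R=RBBB B=RRRB L=GOOO
Query 1: L[2] = O
Query 2: D[0] = Y
Query 3: B[1] = R
Query 4: D[2] = Y
Query 5: R[1] = B
Query 6: L[1] = O

Answer: O Y R Y B O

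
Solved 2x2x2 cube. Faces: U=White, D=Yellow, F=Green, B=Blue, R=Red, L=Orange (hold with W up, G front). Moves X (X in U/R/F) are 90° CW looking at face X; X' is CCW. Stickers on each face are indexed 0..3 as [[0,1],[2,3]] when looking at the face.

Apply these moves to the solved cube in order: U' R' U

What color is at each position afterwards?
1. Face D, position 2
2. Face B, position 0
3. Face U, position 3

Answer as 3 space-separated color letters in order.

Answer: Y B B

Derivation:
After move 1 (U'): U=WWWW F=OOGG R=GGRR B=RRBB L=BBOO
After move 2 (R'): R=GRGR U=WBWR F=OWGW D=YOYG B=YRYB
After move 3 (U): U=WWRB F=GRGW R=YRGR B=BBYB L=OWOO
Query 1: D[2] = Y
Query 2: B[0] = B
Query 3: U[3] = B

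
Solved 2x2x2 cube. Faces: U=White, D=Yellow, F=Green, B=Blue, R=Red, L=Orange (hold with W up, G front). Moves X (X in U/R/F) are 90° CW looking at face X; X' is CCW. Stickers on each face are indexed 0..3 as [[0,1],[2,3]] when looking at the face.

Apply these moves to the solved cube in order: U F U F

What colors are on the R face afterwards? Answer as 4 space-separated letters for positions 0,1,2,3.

Answer: G O W R

Derivation:
After move 1 (U): U=WWWW F=RRGG R=BBRR B=OOBB L=GGOO
After move 2 (F): F=GRGR U=WWOG R=WBWR D=RBYY L=GYOY
After move 3 (U): U=OWGW F=WBGR R=OOWR B=GYBB L=GROY
After move 4 (F): F=GWRB U=OWYR R=GOWR D=WOYY L=GROB
Query: R face = GOWR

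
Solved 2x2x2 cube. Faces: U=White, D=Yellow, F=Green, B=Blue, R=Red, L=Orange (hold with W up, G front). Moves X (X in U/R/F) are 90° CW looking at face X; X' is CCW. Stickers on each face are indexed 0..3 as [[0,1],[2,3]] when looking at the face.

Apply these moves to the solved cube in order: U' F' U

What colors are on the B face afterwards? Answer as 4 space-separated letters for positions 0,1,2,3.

Answer: B W B B

Derivation:
After move 1 (U'): U=WWWW F=OOGG R=GGRR B=RRBB L=BBOO
After move 2 (F'): F=OGOG U=WWGR R=YGYR D=BOYY L=BWOW
After move 3 (U): U=GWRW F=YGOG R=RRYR B=BWBB L=OGOW
Query: B face = BWBB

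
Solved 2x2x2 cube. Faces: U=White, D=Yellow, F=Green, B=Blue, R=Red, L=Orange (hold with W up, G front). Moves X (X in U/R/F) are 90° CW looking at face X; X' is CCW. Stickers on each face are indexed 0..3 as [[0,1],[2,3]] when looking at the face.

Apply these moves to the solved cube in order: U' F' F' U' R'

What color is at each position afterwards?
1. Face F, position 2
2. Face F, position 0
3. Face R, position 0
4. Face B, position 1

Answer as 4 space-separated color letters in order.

After move 1 (U'): U=WWWW F=OOGG R=GGRR B=RRBB L=BBOO
After move 2 (F'): F=OGOG U=WWGR R=YGYR D=BOYY L=BWOW
After move 3 (F'): F=GGOO U=WWYY R=OGBR D=WWYY L=BROG
After move 4 (U'): U=WYWY F=BROO R=GGBR B=OGBB L=RROG
After move 5 (R'): R=GRGB U=WBWO F=BYOY D=WRYO B=YGWB
Query 1: F[2] = O
Query 2: F[0] = B
Query 3: R[0] = G
Query 4: B[1] = G

Answer: O B G G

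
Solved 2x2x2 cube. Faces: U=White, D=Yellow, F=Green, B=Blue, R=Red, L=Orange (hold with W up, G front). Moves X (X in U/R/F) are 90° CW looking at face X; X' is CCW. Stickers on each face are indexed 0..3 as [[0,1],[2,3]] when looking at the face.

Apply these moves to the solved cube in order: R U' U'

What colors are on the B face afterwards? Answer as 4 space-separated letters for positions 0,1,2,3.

After move 1 (R): R=RRRR U=WGWG F=GYGY D=YBYB B=WBWB
After move 2 (U'): U=GGWW F=OOGY R=GYRR B=RRWB L=WBOO
After move 3 (U'): U=GWGW F=WBGY R=OORR B=GYWB L=RROO
Query: B face = GYWB

Answer: G Y W B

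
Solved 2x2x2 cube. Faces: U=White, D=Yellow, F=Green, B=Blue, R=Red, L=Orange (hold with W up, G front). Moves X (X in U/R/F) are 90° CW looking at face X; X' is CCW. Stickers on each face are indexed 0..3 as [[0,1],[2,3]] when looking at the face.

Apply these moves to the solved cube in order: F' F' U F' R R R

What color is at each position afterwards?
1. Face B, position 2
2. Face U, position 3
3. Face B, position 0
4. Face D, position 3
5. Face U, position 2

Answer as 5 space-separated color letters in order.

Answer: R O Y G B

Derivation:
After move 1 (F'): F=GGGG U=WWRR R=YRYR D=OOYY L=OWOW
After move 2 (F'): F=GGGG U=WWYY R=OROR D=WWYY L=OROR
After move 3 (U): U=YWYW F=ORGG R=BBOR B=ORBB L=GGOR
After move 4 (F'): F=RGOG U=YWBO R=WBWR D=GRYY L=GWOY
After move 5 (R): R=WWRB U=YGBG F=RROY D=GBYO B=ORWB
After move 6 (R): R=RWBW U=YRBY F=RBOO D=GWYO B=GRGB
After move 7 (R): R=BRWW U=YBBO F=RWOO D=GGYG B=YRRB
Query 1: B[2] = R
Query 2: U[3] = O
Query 3: B[0] = Y
Query 4: D[3] = G
Query 5: U[2] = B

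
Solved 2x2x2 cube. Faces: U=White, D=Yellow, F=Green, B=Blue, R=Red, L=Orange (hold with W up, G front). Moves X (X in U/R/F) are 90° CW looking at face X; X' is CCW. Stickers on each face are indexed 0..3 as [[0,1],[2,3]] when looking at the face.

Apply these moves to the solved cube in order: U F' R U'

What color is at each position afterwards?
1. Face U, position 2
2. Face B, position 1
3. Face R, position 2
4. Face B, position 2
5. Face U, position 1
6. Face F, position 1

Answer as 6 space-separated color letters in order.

After move 1 (U): U=WWWW F=RRGG R=BBRR B=OOBB L=GGOO
After move 2 (F'): F=RGRG U=WWBR R=YBYR D=GOYY L=GWOW
After move 3 (R): R=YYRB U=WGBG F=RORY D=GBYO B=ROWB
After move 4 (U'): U=GGWB F=GWRY R=RORB B=YYWB L=ROOW
Query 1: U[2] = W
Query 2: B[1] = Y
Query 3: R[2] = R
Query 4: B[2] = W
Query 5: U[1] = G
Query 6: F[1] = W

Answer: W Y R W G W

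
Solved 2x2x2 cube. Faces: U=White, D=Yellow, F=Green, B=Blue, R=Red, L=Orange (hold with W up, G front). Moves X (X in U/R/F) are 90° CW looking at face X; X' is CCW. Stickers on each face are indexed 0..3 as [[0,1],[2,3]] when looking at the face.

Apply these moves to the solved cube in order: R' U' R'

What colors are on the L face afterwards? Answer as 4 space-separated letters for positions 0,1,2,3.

Answer: Y B O O

Derivation:
After move 1 (R'): R=RRRR U=WBWB F=GWGW D=YGYG B=YBYB
After move 2 (U'): U=BBWW F=OOGW R=GWRR B=RRYB L=YBOO
After move 3 (R'): R=WRGR U=BYWR F=OBGW D=YOYW B=GRGB
Query: L face = YBOO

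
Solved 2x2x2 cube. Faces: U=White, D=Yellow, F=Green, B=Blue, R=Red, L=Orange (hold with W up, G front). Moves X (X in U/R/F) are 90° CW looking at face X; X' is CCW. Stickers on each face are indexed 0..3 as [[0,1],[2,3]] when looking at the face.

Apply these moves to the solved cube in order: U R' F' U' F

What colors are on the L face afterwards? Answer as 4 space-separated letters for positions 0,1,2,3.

Answer: Y G O O

Derivation:
After move 1 (U): U=WWWW F=RRGG R=BBRR B=OOBB L=GGOO
After move 2 (R'): R=BRBR U=WBWO F=RWGW D=YRYG B=YOYB
After move 3 (F'): F=WWRG U=WBBB R=RRYR D=GOYG L=GOOW
After move 4 (U'): U=BBWB F=GORG R=WWYR B=RRYB L=YOOW
After move 5 (F): F=RGGO U=BBWO R=WWBR D=YWYG L=YGOO
Query: L face = YGOO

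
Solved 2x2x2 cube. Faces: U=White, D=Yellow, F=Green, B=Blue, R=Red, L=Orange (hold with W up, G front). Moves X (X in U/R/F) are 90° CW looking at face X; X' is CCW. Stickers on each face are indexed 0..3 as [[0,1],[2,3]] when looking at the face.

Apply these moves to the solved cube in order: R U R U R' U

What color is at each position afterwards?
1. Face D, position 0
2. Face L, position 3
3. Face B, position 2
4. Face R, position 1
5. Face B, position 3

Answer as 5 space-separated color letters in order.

Answer: Y O W Y B

Derivation:
After move 1 (R): R=RRRR U=WGWG F=GYGY D=YBYB B=WBWB
After move 2 (U): U=WWGG F=RRGY R=WBRR B=OOWB L=GYOO
After move 3 (R): R=RWRB U=WRGY F=RBGB D=YWYO B=GOWB
After move 4 (U): U=GWYR F=RWGB R=GORB B=GYWB L=RBOO
After move 5 (R'): R=OBGR U=GWYG F=RWGR D=YWYB B=OYWB
After move 6 (U): U=YGGW F=OBGR R=OYGR B=RBWB L=RWOO
Query 1: D[0] = Y
Query 2: L[3] = O
Query 3: B[2] = W
Query 4: R[1] = Y
Query 5: B[3] = B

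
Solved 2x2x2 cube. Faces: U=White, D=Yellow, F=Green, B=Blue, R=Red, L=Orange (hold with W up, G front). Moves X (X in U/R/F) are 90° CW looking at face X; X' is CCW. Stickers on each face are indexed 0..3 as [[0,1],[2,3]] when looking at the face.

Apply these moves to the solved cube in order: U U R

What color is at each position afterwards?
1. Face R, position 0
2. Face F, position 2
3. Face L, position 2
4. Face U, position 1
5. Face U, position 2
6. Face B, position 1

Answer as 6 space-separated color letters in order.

Answer: R G O B W G

Derivation:
After move 1 (U): U=WWWW F=RRGG R=BBRR B=OOBB L=GGOO
After move 2 (U): U=WWWW F=BBGG R=OORR B=GGBB L=RROO
After move 3 (R): R=RORO U=WBWG F=BYGY D=YBYG B=WGWB
Query 1: R[0] = R
Query 2: F[2] = G
Query 3: L[2] = O
Query 4: U[1] = B
Query 5: U[2] = W
Query 6: B[1] = G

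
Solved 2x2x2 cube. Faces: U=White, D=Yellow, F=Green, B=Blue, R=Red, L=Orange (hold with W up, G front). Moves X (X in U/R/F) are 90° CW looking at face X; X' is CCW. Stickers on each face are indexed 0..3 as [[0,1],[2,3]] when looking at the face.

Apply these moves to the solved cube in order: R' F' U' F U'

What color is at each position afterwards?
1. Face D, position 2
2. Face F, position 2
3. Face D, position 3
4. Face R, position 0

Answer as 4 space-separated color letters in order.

After move 1 (R'): R=RRRR U=WBWB F=GWGW D=YGYG B=YBYB
After move 2 (F'): F=WWGG U=WBRR R=GRYR D=OOYG L=OBOW
After move 3 (U'): U=BRWR F=OBGG R=WWYR B=GRYB L=YBOW
After move 4 (F): F=GOGB U=BRWB R=WWRR D=YWYG L=YOOO
After move 5 (U'): U=RBBW F=YOGB R=GORR B=WWYB L=GROO
Query 1: D[2] = Y
Query 2: F[2] = G
Query 3: D[3] = G
Query 4: R[0] = G

Answer: Y G G G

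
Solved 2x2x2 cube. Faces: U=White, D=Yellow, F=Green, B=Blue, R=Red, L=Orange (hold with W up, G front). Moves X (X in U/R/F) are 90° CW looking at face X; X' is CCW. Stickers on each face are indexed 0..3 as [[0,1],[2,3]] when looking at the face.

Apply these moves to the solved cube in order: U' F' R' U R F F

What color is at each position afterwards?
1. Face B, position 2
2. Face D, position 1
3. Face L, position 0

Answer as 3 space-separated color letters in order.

After move 1 (U'): U=WWWW F=OOGG R=GGRR B=RRBB L=BBOO
After move 2 (F'): F=OGOG U=WWGR R=YGYR D=BOYY L=BWOW
After move 3 (R'): R=GRYY U=WBGR F=OWOR D=BGYG B=YROB
After move 4 (U): U=GWRB F=GROR R=YRYY B=BWOB L=OWOW
After move 5 (R): R=YYYR U=GRRR F=GGOG D=BOYB B=BWWB
After move 6 (F): F=OGGG U=GRWW R=RYRR D=YYYB L=OBOO
After move 7 (F): F=GOGG U=GROB R=WYWR D=RRYB L=OYOY
Query 1: B[2] = W
Query 2: D[1] = R
Query 3: L[0] = O

Answer: W R O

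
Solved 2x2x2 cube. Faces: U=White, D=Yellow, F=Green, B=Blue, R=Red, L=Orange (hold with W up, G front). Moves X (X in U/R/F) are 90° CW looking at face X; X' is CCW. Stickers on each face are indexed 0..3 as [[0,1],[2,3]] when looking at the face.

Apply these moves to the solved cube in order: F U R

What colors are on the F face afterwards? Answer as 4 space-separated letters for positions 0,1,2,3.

After move 1 (F): F=GGGG U=WWOO R=WRWR D=RRYY L=OYOY
After move 2 (U): U=OWOW F=WRGG R=BBWR B=OYBB L=GGOY
After move 3 (R): R=WBRB U=OROG F=WRGY D=RBYO B=WYWB
Query: F face = WRGY

Answer: W R G Y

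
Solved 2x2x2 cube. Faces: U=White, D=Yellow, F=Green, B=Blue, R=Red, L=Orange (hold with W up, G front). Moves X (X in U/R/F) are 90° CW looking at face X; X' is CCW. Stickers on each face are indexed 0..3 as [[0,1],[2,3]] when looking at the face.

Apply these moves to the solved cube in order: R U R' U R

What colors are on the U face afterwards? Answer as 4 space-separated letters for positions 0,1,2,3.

Answer: G R O G

Derivation:
After move 1 (R): R=RRRR U=WGWG F=GYGY D=YBYB B=WBWB
After move 2 (U): U=WWGG F=RRGY R=WBRR B=OOWB L=GYOO
After move 3 (R'): R=BRWR U=WWGO F=RWGG D=YRYY B=BOBB
After move 4 (U): U=GWOW F=BRGG R=BOWR B=GYBB L=RWOO
After move 5 (R): R=WBRO U=GROG F=BRGY D=YBYG B=WYWB
Query: U face = GROG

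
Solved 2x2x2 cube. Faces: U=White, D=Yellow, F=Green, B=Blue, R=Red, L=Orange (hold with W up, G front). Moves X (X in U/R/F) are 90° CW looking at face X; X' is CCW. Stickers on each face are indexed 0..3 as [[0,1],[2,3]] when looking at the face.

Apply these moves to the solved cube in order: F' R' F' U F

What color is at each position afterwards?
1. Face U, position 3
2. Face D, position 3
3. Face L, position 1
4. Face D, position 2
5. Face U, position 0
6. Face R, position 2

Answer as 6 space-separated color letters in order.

Answer: R G W Y R B

Derivation:
After move 1 (F'): F=GGGG U=WWRR R=YRYR D=OOYY L=OWOW
After move 2 (R'): R=RRYY U=WBRB F=GWGR D=OGYG B=YBOB
After move 3 (F'): F=WRGG U=WBRY R=GROY D=WWYG L=OBOR
After move 4 (U): U=RWYB F=GRGG R=YBOY B=OBOB L=WROR
After move 5 (F): F=GGGR U=RWRR R=YBBY D=OYYG L=WWOW
Query 1: U[3] = R
Query 2: D[3] = G
Query 3: L[1] = W
Query 4: D[2] = Y
Query 5: U[0] = R
Query 6: R[2] = B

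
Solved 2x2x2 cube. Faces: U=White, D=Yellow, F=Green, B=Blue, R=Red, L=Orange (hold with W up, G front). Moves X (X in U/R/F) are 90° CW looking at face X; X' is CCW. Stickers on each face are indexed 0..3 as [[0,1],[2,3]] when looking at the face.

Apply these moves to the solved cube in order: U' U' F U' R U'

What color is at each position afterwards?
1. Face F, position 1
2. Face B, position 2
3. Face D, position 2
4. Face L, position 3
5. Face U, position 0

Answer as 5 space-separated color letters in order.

After move 1 (U'): U=WWWW F=OOGG R=GGRR B=RRBB L=BBOO
After move 2 (U'): U=WWWW F=BBGG R=OORR B=GGBB L=RROO
After move 3 (F): F=GBGB U=WWOR R=WOWR D=ROYY L=RYOY
After move 4 (U'): U=WRWO F=RYGB R=GBWR B=WOBB L=GGOY
After move 5 (R): R=WGRB U=WYWB F=ROGY D=RBYW B=OORB
After move 6 (U'): U=YBWW F=GGGY R=RORB B=WGRB L=OOOY
Query 1: F[1] = G
Query 2: B[2] = R
Query 3: D[2] = Y
Query 4: L[3] = Y
Query 5: U[0] = Y

Answer: G R Y Y Y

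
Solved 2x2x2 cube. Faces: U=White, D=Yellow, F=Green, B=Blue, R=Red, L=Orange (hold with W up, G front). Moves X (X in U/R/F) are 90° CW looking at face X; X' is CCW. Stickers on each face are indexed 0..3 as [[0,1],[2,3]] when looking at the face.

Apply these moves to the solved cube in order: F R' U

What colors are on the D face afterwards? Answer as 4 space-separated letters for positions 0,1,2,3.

After move 1 (F): F=GGGG U=WWOO R=WRWR D=RRYY L=OYOY
After move 2 (R'): R=RRWW U=WBOB F=GWGO D=RGYG B=YBRB
After move 3 (U): U=OWBB F=RRGO R=YBWW B=OYRB L=GWOY
Query: D face = RGYG

Answer: R G Y G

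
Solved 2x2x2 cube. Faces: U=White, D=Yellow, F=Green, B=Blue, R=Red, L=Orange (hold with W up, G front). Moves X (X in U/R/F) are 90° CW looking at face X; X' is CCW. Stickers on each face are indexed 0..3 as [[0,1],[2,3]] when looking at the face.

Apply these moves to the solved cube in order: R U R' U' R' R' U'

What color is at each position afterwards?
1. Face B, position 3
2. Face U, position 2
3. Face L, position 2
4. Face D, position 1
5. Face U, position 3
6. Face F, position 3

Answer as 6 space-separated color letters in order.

After move 1 (R): R=RRRR U=WGWG F=GYGY D=YBYB B=WBWB
After move 2 (U): U=WWGG F=RRGY R=WBRR B=OOWB L=GYOO
After move 3 (R'): R=BRWR U=WWGO F=RWGG D=YRYY B=BOBB
After move 4 (U'): U=WOWG F=GYGG R=RWWR B=BRBB L=BOOO
After move 5 (R'): R=WRRW U=WBWB F=GOGG D=YYYG B=YRRB
After move 6 (R'): R=RWWR U=WRWY F=GBGB D=YOYG B=GRYB
After move 7 (U'): U=RYWW F=BOGB R=GBWR B=RWYB L=GROO
Query 1: B[3] = B
Query 2: U[2] = W
Query 3: L[2] = O
Query 4: D[1] = O
Query 5: U[3] = W
Query 6: F[3] = B

Answer: B W O O W B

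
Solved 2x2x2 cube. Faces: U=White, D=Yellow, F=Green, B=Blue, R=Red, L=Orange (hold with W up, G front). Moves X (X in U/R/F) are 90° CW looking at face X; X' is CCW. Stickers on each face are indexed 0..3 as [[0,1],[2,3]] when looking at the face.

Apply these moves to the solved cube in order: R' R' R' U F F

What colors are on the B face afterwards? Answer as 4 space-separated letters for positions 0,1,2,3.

After move 1 (R'): R=RRRR U=WBWB F=GWGW D=YGYG B=YBYB
After move 2 (R'): R=RRRR U=WYWY F=GBGB D=YWYW B=GBGB
After move 3 (R'): R=RRRR U=WGWG F=GYGY D=YBYB B=WBWB
After move 4 (U): U=WWGG F=RRGY R=WBRR B=OOWB L=GYOO
After move 5 (F): F=GRYR U=WWOY R=GBGR D=RWYB L=GYOB
After move 6 (F): F=YGRR U=WWBY R=OBYR D=GGYB L=GROW
Query: B face = OOWB

Answer: O O W B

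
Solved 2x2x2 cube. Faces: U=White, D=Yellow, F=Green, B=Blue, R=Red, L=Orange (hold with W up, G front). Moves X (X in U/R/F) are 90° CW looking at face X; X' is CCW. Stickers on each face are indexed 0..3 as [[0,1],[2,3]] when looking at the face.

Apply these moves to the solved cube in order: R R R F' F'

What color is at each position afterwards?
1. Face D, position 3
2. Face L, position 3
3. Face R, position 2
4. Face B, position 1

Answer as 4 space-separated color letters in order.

Answer: G R O B

Derivation:
After move 1 (R): R=RRRR U=WGWG F=GYGY D=YBYB B=WBWB
After move 2 (R): R=RRRR U=WYWY F=GBGB D=YWYW B=GBGB
After move 3 (R): R=RRRR U=WBWB F=GWGW D=YGYG B=YBYB
After move 4 (F'): F=WWGG U=WBRR R=GRYR D=OOYG L=OBOW
After move 5 (F'): F=WGWG U=WBGY R=OROR D=BWYG L=OROR
Query 1: D[3] = G
Query 2: L[3] = R
Query 3: R[2] = O
Query 4: B[1] = B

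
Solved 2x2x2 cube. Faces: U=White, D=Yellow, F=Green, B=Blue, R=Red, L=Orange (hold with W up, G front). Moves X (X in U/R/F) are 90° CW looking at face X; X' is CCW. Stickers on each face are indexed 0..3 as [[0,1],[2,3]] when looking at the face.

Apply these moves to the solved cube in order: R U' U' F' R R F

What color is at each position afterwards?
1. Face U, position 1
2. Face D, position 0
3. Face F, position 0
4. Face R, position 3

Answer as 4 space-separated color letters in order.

Answer: O O W B

Derivation:
After move 1 (R): R=RRRR U=WGWG F=GYGY D=YBYB B=WBWB
After move 2 (U'): U=GGWW F=OOGY R=GYRR B=RRWB L=WBOO
After move 3 (U'): U=GWGW F=WBGY R=OORR B=GYWB L=RROO
After move 4 (F'): F=BYWG U=GWOR R=BOYR D=ROYB L=RWOG
After move 5 (R): R=YBRO U=GYOG F=BOWB D=RWYG B=RYWB
After move 6 (R): R=RYOB U=GOOB F=BWWG D=RWYR B=GYYB
After move 7 (F): F=WBGW U=GOGW R=OYBB D=ORYR L=RROW
Query 1: U[1] = O
Query 2: D[0] = O
Query 3: F[0] = W
Query 4: R[3] = B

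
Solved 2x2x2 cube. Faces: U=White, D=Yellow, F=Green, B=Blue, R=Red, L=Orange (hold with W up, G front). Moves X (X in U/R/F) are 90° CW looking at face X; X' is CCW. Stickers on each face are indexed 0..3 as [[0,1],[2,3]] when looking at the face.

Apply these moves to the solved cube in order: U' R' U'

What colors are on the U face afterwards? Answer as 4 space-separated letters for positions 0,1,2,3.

Answer: B R W W

Derivation:
After move 1 (U'): U=WWWW F=OOGG R=GGRR B=RRBB L=BBOO
After move 2 (R'): R=GRGR U=WBWR F=OWGW D=YOYG B=YRYB
After move 3 (U'): U=BRWW F=BBGW R=OWGR B=GRYB L=YROO
Query: U face = BRWW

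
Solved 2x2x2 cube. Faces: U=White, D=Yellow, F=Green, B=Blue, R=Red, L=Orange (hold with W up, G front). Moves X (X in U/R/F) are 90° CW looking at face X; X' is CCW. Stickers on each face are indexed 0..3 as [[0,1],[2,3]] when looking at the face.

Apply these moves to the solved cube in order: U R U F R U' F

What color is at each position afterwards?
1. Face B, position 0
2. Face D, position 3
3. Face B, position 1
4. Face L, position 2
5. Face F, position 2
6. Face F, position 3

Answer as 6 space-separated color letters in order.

Answer: R G G O O Y

Derivation:
After move 1 (U): U=WWWW F=RRGG R=BBRR B=OOBB L=GGOO
After move 2 (R): R=RBRB U=WRWG F=RYGY D=YBYO B=WOWB
After move 3 (U): U=WWGR F=RBGY R=WORB B=GGWB L=RYOO
After move 4 (F): F=GRYB U=WWOY R=GORB D=RWYO L=RYOB
After move 5 (R): R=RGBO U=WROB F=GWYO D=RWYG B=YGWB
After move 6 (U'): U=RBWO F=RYYO R=GWBO B=RGWB L=YGOB
After move 7 (F): F=YROY U=RBBG R=WWOO D=BGYG L=YROW
Query 1: B[0] = R
Query 2: D[3] = G
Query 3: B[1] = G
Query 4: L[2] = O
Query 5: F[2] = O
Query 6: F[3] = Y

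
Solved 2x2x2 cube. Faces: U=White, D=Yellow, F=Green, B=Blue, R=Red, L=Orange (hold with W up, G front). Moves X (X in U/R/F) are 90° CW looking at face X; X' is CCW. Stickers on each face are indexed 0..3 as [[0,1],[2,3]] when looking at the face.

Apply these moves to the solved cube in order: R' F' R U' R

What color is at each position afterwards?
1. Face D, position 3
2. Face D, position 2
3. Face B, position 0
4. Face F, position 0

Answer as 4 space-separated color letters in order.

After move 1 (R'): R=RRRR U=WBWB F=GWGW D=YGYG B=YBYB
After move 2 (F'): F=WWGG U=WBRR R=GRYR D=OOYG L=OBOW
After move 3 (R): R=YGRR U=WWRG F=WOGG D=OYYY B=RBBB
After move 4 (U'): U=WGWR F=OBGG R=WORR B=YGBB L=RBOW
After move 5 (R): R=RWRO U=WBWG F=OYGY D=OBYY B=RGGB
Query 1: D[3] = Y
Query 2: D[2] = Y
Query 3: B[0] = R
Query 4: F[0] = O

Answer: Y Y R O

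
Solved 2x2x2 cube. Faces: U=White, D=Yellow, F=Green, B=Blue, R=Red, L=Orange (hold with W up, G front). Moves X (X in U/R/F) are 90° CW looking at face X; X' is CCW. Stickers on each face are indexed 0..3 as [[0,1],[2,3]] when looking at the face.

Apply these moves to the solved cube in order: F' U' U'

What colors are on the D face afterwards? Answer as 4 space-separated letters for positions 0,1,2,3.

After move 1 (F'): F=GGGG U=WWRR R=YRYR D=OOYY L=OWOW
After move 2 (U'): U=WRWR F=OWGG R=GGYR B=YRBB L=BBOW
After move 3 (U'): U=RRWW F=BBGG R=OWYR B=GGBB L=YROW
Query: D face = OOYY

Answer: O O Y Y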